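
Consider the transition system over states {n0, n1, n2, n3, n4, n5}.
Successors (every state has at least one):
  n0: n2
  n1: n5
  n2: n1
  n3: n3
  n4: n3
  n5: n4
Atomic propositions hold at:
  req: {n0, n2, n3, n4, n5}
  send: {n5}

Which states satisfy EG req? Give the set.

EG req: greatest fixpoint, start Z0 = {n0, n2, n3, n4, n5}, keep only states in Sat with some successor in Z. Z1 = {n0, n3, n4, n5}; Z2 = {n3, n4, n5}; fixed.
Sat(EG req) = {n3, n4, n5}

{n3, n4, n5}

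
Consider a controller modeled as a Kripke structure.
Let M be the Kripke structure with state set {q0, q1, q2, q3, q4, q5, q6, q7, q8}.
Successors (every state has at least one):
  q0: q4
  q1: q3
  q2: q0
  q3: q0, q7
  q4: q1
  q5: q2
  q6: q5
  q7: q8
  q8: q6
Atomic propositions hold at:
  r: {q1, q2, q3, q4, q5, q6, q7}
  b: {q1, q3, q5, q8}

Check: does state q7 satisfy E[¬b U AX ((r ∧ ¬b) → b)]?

Sat(¬b) = {q0, q2, q4, q6, q7}
Sat(r ∧ ¬b) = {q2, q4, q6, q7}
Sat((r ∧ ¬b) → b) = {q0, q1, q3, q5, q8}
Sat(AX ((r ∧ ¬b) → b)) = {s : every successor in {q0, q1, q3, q5, q8}} = {q1, q2, q4, q6, q7}
E[¬b U AX ((r ∧ ¬b) → b)]: least fixpoint, start Z0 = Sat(AX ((r ∧ ¬b) → b)) = {q1, q2, q4, q6, q7}, add states in Sat(¬b) with some successor in Z. Z1 = {q0, q1, q2, q4, q6, q7}; fixed.
Sat(E[¬b U AX ((r ∧ ¬b) → b)]) = {q0, q1, q2, q4, q6, q7}
q7 ∈ Sat(E[¬b U AX ((r ∧ ¬b) → b)]) = {q0, q1, q2, q4, q6, q7}, so the formula holds at q7.

Yes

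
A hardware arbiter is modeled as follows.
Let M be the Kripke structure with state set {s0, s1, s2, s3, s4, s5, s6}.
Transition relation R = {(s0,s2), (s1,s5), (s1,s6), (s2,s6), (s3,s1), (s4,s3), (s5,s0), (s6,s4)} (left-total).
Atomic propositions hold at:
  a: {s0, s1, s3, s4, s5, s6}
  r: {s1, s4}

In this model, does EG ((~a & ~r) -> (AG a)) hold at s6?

Yes

Sat(~a) = {s2}
Sat(~r) = {s0, s2, s3, s5, s6}
Sat(~a & ~r) = {s2}
AG a: greatest fixpoint, start Z0 = {s0, s1, s3, s4, s5, s6}, keep only states in Sat with every successor in Z. Z1 = {s1, s3, s4, s5, s6}; Z2 = {s1, s3, s4, s6}; Z3 = {s3, s4, s6}; Z4 = {s4, s6}; Z5 = {s6}; Z6 = ∅; fixed.
Sat(AG a) = ∅
Sat((~a & ~r) -> (AG a)) = {s0, s1, s3, s4, s5, s6}
EG ((~a & ~r) -> (AG a)): greatest fixpoint, start Z0 = {s0, s1, s3, s4, s5, s6}, keep only states in Sat with some successor in Z. Z1 = {s1, s3, s4, s5, s6}; Z2 = {s1, s3, s4, s6}; fixed.
Sat(EG ((~a & ~r) -> (AG a))) = {s1, s3, s4, s6}
s6 ∈ Sat(EG ((~a & ~r) -> (AG a))) = {s1, s3, s4, s6}, so the formula holds at s6.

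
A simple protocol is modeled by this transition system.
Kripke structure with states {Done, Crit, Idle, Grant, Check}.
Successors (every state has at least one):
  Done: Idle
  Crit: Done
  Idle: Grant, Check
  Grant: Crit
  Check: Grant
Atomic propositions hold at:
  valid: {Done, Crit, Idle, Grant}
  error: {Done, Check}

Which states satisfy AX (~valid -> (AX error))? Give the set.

{Done, Crit, Grant, Check}

Sat(~valid) = {Check}
Sat(AX error) = {s : every successor in {Done, Check}} = {Crit}
Sat(~valid -> (AX error)) = {Done, Crit, Idle, Grant}
Sat(AX (~valid -> (AX error))) = {s : every successor in {Done, Crit, Idle, Grant}} = {Done, Crit, Grant, Check}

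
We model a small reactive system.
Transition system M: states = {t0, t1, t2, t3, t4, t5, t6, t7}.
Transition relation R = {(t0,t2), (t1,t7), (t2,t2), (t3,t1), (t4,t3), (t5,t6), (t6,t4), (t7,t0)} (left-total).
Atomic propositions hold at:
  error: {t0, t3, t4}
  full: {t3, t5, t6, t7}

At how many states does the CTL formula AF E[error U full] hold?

6

E[error U full]: least fixpoint, start Z0 = Sat(full) = {t3, t5, t6, t7}, add states in Sat(error) with some successor in Z. Z1 = {t3, t4, t5, t6, t7}; fixed.
Sat(E[error U full]) = {t3, t4, t5, t6, t7}
AF E[error U full]: least fixpoint, start Z0 = {t3, t4, t5, t6, t7}, add states with every successor in Z. Z1 = {t1, t3, t4, t5, t6, t7}; fixed.
Sat(AF E[error U full]) = {t1, t3, t4, t5, t6, t7}
|Sat(AF E[error U full])| = |{t1, t3, t4, t5, t6, t7}| = 6.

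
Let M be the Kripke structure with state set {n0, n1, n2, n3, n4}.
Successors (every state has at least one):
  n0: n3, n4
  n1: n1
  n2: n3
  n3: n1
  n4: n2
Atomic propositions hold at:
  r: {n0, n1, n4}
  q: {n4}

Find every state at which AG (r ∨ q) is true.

{n1}

Sat(r ∨ q) = {n0, n1, n4}
AG (r ∨ q): greatest fixpoint, start Z0 = {n0, n1, n4}, keep only states in Sat with every successor in Z. Z1 = {n1}; fixed.
Sat(AG (r ∨ q)) = {n1}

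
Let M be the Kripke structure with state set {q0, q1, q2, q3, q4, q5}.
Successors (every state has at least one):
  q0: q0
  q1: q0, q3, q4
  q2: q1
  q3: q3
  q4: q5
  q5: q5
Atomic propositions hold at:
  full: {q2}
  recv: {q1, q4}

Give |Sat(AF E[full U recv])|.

3

E[full U recv]: least fixpoint, start Z0 = Sat(recv) = {q1, q4}, add states in Sat(full) with some successor in Z. Z1 = {q1, q2, q4}; fixed.
Sat(E[full U recv]) = {q1, q2, q4}
AF E[full U recv]: least fixpoint, start Z0 = {q1, q2, q4}, add states with every successor in Z. Already a fixed point.
Sat(AF E[full U recv]) = {q1, q2, q4}
|Sat(AF E[full U recv])| = |{q1, q2, q4}| = 3.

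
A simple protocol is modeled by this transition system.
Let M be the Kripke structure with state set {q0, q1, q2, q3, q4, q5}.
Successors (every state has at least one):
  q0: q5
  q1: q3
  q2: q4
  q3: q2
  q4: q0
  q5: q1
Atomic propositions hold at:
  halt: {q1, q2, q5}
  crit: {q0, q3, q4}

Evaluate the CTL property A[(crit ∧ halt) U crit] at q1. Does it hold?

No

Sat(crit ∧ halt) = ∅
A[(crit ∧ halt) U crit]: least fixpoint, start Z0 = Sat(crit) = {q0, q3, q4}, add states in Sat(crit ∧ halt) with every successor in Z. Already a fixed point.
Sat(A[(crit ∧ halt) U crit]) = {q0, q3, q4}
q1 ∉ Sat(A[(crit ∧ halt) U crit]) = {q0, q3, q4}, so the formula does not hold at q1.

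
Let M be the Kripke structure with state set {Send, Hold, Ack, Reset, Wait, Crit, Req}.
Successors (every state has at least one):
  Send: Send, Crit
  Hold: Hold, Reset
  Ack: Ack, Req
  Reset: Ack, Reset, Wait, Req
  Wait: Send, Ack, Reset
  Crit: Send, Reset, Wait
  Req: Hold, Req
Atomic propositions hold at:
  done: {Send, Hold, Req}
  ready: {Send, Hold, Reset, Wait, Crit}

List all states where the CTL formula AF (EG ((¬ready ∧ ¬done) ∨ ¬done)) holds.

{Ack, Reset, Wait, Crit}

Sat(¬ready) = {Ack, Req}
Sat(¬done) = {Ack, Reset, Wait, Crit}
Sat(¬ready ∧ ¬done) = {Ack}
Sat((¬ready ∧ ¬done) ∨ ¬done) = {Ack, Reset, Wait, Crit}
EG ((¬ready ∧ ¬done) ∨ ¬done): greatest fixpoint, start Z0 = {Ack, Reset, Wait, Crit}, keep only states in Sat with some successor in Z. Already a fixed point.
Sat(EG ((¬ready ∧ ¬done) ∨ ¬done)) = {Ack, Reset, Wait, Crit}
AF (EG ((¬ready ∧ ¬done) ∨ ¬done)): least fixpoint, start Z0 = {Ack, Reset, Wait, Crit}, add states with every successor in Z. Already a fixed point.
Sat(AF (EG ((¬ready ∧ ¬done) ∨ ¬done))) = {Ack, Reset, Wait, Crit}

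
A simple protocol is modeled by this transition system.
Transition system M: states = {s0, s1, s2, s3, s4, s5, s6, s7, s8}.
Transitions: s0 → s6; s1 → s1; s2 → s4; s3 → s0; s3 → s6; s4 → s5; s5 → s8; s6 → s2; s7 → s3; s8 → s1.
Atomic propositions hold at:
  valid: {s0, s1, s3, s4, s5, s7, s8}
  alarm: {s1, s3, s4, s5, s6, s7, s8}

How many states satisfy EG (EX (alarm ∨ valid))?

5

Sat(alarm ∨ valid) = {s0, s1, s3, s4, s5, s6, s7, s8}
Sat(EX (alarm ∨ valid)) = {s : some successor in {s0, s1, s3, s4, s5, s6, s7, s8}} = {s0, s1, s2, s3, s4, s5, s7, s8}
EG (EX (alarm ∨ valid)): greatest fixpoint, start Z0 = {s0, s1, s2, s3, s4, s5, s7, s8}, keep only states in Sat with some successor in Z. Z1 = {s1, s2, s3, s4, s5, s7, s8}; Z2 = {s1, s2, s4, s5, s7, s8}; Z3 = {s1, s2, s4, s5, s8}; fixed.
Sat(EG (EX (alarm ∨ valid))) = {s1, s2, s4, s5, s8}
|Sat(EG (EX (alarm ∨ valid)))| = |{s1, s2, s4, s5, s8}| = 5.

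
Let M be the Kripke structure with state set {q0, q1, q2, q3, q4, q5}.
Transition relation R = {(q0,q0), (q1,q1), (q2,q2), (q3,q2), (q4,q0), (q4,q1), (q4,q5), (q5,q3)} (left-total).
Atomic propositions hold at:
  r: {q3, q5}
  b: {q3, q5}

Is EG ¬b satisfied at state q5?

No

Sat(¬b) = {q0, q1, q2, q4}
EG ¬b: greatest fixpoint, start Z0 = {q0, q1, q2, q4}, keep only states in Sat with some successor in Z. Already a fixed point.
Sat(EG ¬b) = {q0, q1, q2, q4}
q5 ∉ Sat(EG ¬b) = {q0, q1, q2, q4}, so the formula does not hold at q5.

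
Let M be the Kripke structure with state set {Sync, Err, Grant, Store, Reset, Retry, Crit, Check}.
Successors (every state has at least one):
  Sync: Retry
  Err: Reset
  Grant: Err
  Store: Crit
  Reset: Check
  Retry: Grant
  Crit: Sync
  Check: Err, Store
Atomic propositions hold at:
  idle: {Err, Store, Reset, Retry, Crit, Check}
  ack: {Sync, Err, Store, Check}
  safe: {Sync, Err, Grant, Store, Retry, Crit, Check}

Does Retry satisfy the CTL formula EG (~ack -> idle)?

Sat(~ack) = {Grant, Reset, Retry, Crit}
Sat(~ack -> idle) = {Sync, Err, Store, Reset, Retry, Crit, Check}
EG (~ack -> idle): greatest fixpoint, start Z0 = {Sync, Err, Store, Reset, Retry, Crit, Check}, keep only states in Sat with some successor in Z. Z1 = {Sync, Err, Store, Reset, Crit, Check}; Z2 = {Err, Store, Reset, Crit, Check}; Z3 = {Err, Store, Reset, Check}; Z4 = {Err, Reset, Check}; fixed.
Sat(EG (~ack -> idle)) = {Err, Reset, Check}
Retry ∉ Sat(EG (~ack -> idle)) = {Err, Reset, Check}, so the formula does not hold at Retry.

No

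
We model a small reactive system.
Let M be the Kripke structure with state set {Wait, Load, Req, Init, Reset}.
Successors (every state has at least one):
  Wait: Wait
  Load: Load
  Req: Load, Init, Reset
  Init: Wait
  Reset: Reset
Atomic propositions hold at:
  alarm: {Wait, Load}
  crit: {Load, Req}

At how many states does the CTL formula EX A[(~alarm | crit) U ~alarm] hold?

2

Sat(~alarm) = {Req, Init, Reset}
Sat(~alarm | crit) = {Load, Req, Init, Reset}
A[(~alarm | crit) U ~alarm]: least fixpoint, start Z0 = Sat(~alarm) = {Req, Init, Reset}, add states in Sat(~alarm | crit) with every successor in Z. Already a fixed point.
Sat(A[(~alarm | crit) U ~alarm]) = {Req, Init, Reset}
Sat(EX A[(~alarm | crit) U ~alarm]) = {s : some successor in {Req, Init, Reset}} = {Req, Reset}
|Sat(EX A[(~alarm | crit) U ~alarm])| = |{Req, Reset}| = 2.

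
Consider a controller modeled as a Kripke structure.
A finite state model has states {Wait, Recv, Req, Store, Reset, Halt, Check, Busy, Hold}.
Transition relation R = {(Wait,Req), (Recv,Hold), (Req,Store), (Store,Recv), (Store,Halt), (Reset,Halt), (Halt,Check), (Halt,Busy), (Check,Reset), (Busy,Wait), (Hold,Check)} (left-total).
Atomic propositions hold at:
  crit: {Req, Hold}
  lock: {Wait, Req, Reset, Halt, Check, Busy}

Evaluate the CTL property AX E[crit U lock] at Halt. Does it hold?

E[crit U lock]: least fixpoint, start Z0 = Sat(lock) = {Wait, Req, Reset, Halt, Check, Busy}, add states in Sat(crit) with some successor in Z. Z1 = {Wait, Req, Reset, Halt, Check, Busy, Hold}; fixed.
Sat(E[crit U lock]) = {Wait, Req, Reset, Halt, Check, Busy, Hold}
Sat(AX E[crit U lock]) = {s : every successor in {Wait, Req, Reset, Halt, Check, Busy, Hold}} = {Wait, Recv, Reset, Halt, Check, Busy, Hold}
Halt ∈ Sat(AX E[crit U lock]) = {Wait, Recv, Reset, Halt, Check, Busy, Hold}, so the formula holds at Halt.

Yes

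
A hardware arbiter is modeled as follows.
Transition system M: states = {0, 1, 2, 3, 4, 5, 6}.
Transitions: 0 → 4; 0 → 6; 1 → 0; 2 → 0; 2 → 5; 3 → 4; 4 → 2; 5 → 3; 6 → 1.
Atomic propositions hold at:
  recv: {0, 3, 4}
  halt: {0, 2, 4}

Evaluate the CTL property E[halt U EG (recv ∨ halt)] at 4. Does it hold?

Sat(recv ∨ halt) = {0, 2, 3, 4}
EG (recv ∨ halt): greatest fixpoint, start Z0 = {0, 2, 3, 4}, keep only states in Sat with some successor in Z. Already a fixed point.
Sat(EG (recv ∨ halt)) = {0, 2, 3, 4}
E[halt U EG (recv ∨ halt)]: least fixpoint, start Z0 = Sat(EG (recv ∨ halt)) = {0, 2, 3, 4}, add states in Sat(halt) with some successor in Z. Already a fixed point.
Sat(E[halt U EG (recv ∨ halt)]) = {0, 2, 3, 4}
4 ∈ Sat(E[halt U EG (recv ∨ halt)]) = {0, 2, 3, 4}, so the formula holds at 4.

Yes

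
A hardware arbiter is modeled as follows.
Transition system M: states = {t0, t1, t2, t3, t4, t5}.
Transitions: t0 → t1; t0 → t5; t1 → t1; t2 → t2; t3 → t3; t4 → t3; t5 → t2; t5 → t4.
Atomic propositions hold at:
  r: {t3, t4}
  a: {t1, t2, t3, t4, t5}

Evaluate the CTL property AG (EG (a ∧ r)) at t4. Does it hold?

Yes

Sat(a ∧ r) = {t3, t4}
EG (a ∧ r): greatest fixpoint, start Z0 = {t3, t4}, keep only states in Sat with some successor in Z. Already a fixed point.
Sat(EG (a ∧ r)) = {t3, t4}
AG (EG (a ∧ r)): greatest fixpoint, start Z0 = {t3, t4}, keep only states in Sat with every successor in Z. Already a fixed point.
Sat(AG (EG (a ∧ r))) = {t3, t4}
t4 ∈ Sat(AG (EG (a ∧ r))) = {t3, t4}, so the formula holds at t4.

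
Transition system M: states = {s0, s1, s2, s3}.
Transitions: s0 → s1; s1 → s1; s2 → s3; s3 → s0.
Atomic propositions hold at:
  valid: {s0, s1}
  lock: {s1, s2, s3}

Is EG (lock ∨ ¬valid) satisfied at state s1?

Yes

Sat(¬valid) = {s2, s3}
Sat(lock ∨ ¬valid) = {s1, s2, s3}
EG (lock ∨ ¬valid): greatest fixpoint, start Z0 = {s1, s2, s3}, keep only states in Sat with some successor in Z. Z1 = {s1, s2}; Z2 = {s1}; fixed.
Sat(EG (lock ∨ ¬valid)) = {s1}
s1 ∈ Sat(EG (lock ∨ ¬valid)) = {s1}, so the formula holds at s1.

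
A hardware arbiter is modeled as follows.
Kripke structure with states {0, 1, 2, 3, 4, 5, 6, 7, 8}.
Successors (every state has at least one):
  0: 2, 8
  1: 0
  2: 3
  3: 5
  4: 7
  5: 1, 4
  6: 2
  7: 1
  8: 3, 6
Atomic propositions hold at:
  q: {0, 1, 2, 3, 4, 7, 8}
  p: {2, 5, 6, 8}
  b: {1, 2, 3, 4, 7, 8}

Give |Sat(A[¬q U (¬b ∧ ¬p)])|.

1

Sat(¬q) = {5, 6}
Sat(¬b) = {0, 5, 6}
Sat(¬p) = {0, 1, 3, 4, 7}
Sat(¬b ∧ ¬p) = {0}
A[¬q U (¬b ∧ ¬p)]: least fixpoint, start Z0 = Sat((¬b ∧ ¬p)) = {0}, add states in Sat(¬q) with every successor in Z. Already a fixed point.
Sat(A[¬q U (¬b ∧ ¬p)]) = {0}
|Sat(A[¬q U (¬b ∧ ¬p)])| = |{0}| = 1.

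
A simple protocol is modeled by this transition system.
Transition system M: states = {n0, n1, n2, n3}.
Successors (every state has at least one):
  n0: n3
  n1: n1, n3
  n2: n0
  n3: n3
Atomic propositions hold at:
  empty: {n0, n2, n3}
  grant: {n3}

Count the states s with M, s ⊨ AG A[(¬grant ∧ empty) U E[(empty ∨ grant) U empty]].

Sat(¬grant) = {n0, n1, n2}
Sat(¬grant ∧ empty) = {n0, n2}
Sat(empty ∨ grant) = {n0, n2, n3}
E[(empty ∨ grant) U empty]: least fixpoint, start Z0 = Sat(empty) = {n0, n2, n3}, add states in Sat(empty ∨ grant) with some successor in Z. Already a fixed point.
Sat(E[(empty ∨ grant) U empty]) = {n0, n2, n3}
A[(¬grant ∧ empty) U E[(empty ∨ grant) U empty]]: least fixpoint, start Z0 = Sat(E[(empty ∨ grant) U empty]) = {n0, n2, n3}, add states in Sat(¬grant ∧ empty) with every successor in Z. Already a fixed point.
Sat(A[(¬grant ∧ empty) U E[(empty ∨ grant) U empty]]) = {n0, n2, n3}
AG A[(¬grant ∧ empty) U E[(empty ∨ grant) U empty]]: greatest fixpoint, start Z0 = {n0, n2, n3}, keep only states in Sat with every successor in Z. Already a fixed point.
Sat(AG A[(¬grant ∧ empty) U E[(empty ∨ grant) U empty]]) = {n0, n2, n3}
|Sat(AG A[(¬grant ∧ empty) U E[(empty ∨ grant) U empty]])| = |{n0, n2, n3}| = 3.

3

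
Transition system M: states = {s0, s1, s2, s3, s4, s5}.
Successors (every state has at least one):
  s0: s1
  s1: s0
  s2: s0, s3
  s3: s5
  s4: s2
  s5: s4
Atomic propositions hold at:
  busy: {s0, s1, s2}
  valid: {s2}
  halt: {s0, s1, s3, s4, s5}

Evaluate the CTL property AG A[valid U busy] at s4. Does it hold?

A[valid U busy]: least fixpoint, start Z0 = Sat(busy) = {s0, s1, s2}, add states in Sat(valid) with every successor in Z. Already a fixed point.
Sat(A[valid U busy]) = {s0, s1, s2}
AG A[valid U busy]: greatest fixpoint, start Z0 = {s0, s1, s2}, keep only states in Sat with every successor in Z. Z1 = {s0, s1}; fixed.
Sat(AG A[valid U busy]) = {s0, s1}
s4 ∉ Sat(AG A[valid U busy]) = {s0, s1}, so the formula does not hold at s4.

No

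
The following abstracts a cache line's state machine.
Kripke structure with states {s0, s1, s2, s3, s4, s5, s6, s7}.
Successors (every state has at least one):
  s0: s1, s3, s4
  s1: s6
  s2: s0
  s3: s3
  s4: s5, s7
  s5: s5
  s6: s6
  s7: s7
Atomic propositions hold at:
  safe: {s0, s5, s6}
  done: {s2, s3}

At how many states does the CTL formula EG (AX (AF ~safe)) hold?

Sat(~safe) = {s1, s2, s3, s4, s7}
AF ~safe: least fixpoint, start Z0 = {s1, s2, s3, s4, s7}, add states with every successor in Z. Z1 = {s0, s1, s2, s3, s4, s7}; fixed.
Sat(AF ~safe) = {s0, s1, s2, s3, s4, s7}
Sat(AX (AF ~safe)) = {s : every successor in {s0, s1, s2, s3, s4, s7}} = {s0, s2, s3, s7}
EG (AX (AF ~safe)): greatest fixpoint, start Z0 = {s0, s2, s3, s7}, keep only states in Sat with some successor in Z. Already a fixed point.
Sat(EG (AX (AF ~safe))) = {s0, s2, s3, s7}
|Sat(EG (AX (AF ~safe)))| = |{s0, s2, s3, s7}| = 4.

4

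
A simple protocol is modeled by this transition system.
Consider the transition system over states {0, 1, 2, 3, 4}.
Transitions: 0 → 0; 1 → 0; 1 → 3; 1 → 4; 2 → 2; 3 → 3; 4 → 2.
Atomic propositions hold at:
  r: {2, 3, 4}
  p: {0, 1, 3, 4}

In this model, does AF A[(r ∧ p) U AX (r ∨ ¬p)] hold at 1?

No

Sat(r ∧ p) = {3, 4}
Sat(¬p) = {2}
Sat(r ∨ ¬p) = {2, 3, 4}
Sat(AX (r ∨ ¬p)) = {s : every successor in {2, 3, 4}} = {2, 3, 4}
A[(r ∧ p) U AX (r ∨ ¬p)]: least fixpoint, start Z0 = Sat(AX (r ∨ ¬p)) = {2, 3, 4}, add states in Sat(r ∧ p) with every successor in Z. Already a fixed point.
Sat(A[(r ∧ p) U AX (r ∨ ¬p)]) = {2, 3, 4}
AF A[(r ∧ p) U AX (r ∨ ¬p)]: least fixpoint, start Z0 = {2, 3, 4}, add states with every successor in Z. Already a fixed point.
Sat(AF A[(r ∧ p) U AX (r ∨ ¬p)]) = {2, 3, 4}
1 ∉ Sat(AF A[(r ∧ p) U AX (r ∨ ¬p)]) = {2, 3, 4}, so the formula does not hold at 1.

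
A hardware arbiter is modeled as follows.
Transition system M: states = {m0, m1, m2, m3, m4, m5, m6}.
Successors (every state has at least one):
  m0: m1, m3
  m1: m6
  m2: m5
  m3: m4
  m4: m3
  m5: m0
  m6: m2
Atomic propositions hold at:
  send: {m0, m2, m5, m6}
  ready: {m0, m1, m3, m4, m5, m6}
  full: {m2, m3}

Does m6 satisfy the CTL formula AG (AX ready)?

Sat(AX ready) = {s : every successor in {m0, m1, m3, m4, m5, m6}} = {m0, m1, m2, m3, m4, m5}
AG (AX ready): greatest fixpoint, start Z0 = {m0, m1, m2, m3, m4, m5}, keep only states in Sat with every successor in Z. Z1 = {m0, m2, m3, m4, m5}; Z2 = {m2, m3, m4, m5}; Z3 = {m2, m3, m4}; Z4 = {m3, m4}; fixed.
Sat(AG (AX ready)) = {m3, m4}
m6 ∉ Sat(AG (AX ready)) = {m3, m4}, so the formula does not hold at m6.

No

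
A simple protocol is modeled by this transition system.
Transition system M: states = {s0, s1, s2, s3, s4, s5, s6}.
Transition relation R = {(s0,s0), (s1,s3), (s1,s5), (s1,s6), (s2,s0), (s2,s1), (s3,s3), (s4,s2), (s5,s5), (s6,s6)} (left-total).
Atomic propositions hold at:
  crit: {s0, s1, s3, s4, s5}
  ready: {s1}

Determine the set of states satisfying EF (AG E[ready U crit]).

{s0, s1, s2, s3, s4, s5}

E[ready U crit]: least fixpoint, start Z0 = Sat(crit) = {s0, s1, s3, s4, s5}, add states in Sat(ready) with some successor in Z. Already a fixed point.
Sat(E[ready U crit]) = {s0, s1, s3, s4, s5}
AG E[ready U crit]: greatest fixpoint, start Z0 = {s0, s1, s3, s4, s5}, keep only states in Sat with every successor in Z. Z1 = {s0, s3, s5}; fixed.
Sat(AG E[ready U crit]) = {s0, s3, s5}
EF (AG E[ready U crit]): least fixpoint, start Z0 = {s0, s3, s5}, add states with some successor in Z. Z1 = {s0, s1, s2, s3, s5}; Z2 = {s0, s1, s2, s3, s4, s5}; fixed.
Sat(EF (AG E[ready U crit])) = {s0, s1, s2, s3, s4, s5}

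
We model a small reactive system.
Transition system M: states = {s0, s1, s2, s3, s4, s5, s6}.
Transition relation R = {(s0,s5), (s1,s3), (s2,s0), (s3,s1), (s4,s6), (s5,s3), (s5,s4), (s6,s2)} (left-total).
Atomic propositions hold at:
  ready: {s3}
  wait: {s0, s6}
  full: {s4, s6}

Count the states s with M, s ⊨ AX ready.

1

Sat(AX ready) = {s : every successor in {s3}} = {s1}
|Sat(AX ready)| = |{s1}| = 1.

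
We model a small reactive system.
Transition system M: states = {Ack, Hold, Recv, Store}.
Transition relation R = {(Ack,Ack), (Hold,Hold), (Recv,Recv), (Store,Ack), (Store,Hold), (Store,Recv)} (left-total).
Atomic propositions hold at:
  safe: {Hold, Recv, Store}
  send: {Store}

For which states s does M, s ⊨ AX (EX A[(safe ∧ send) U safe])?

{Hold, Recv}

Sat(safe ∧ send) = {Store}
A[(safe ∧ send) U safe]: least fixpoint, start Z0 = Sat(safe) = {Hold, Recv, Store}, add states in Sat(safe ∧ send) with every successor in Z. Already a fixed point.
Sat(A[(safe ∧ send) U safe]) = {Hold, Recv, Store}
Sat(EX A[(safe ∧ send) U safe]) = {s : some successor in {Hold, Recv, Store}} = {Hold, Recv, Store}
Sat(AX (EX A[(safe ∧ send) U safe])) = {s : every successor in {Hold, Recv, Store}} = {Hold, Recv}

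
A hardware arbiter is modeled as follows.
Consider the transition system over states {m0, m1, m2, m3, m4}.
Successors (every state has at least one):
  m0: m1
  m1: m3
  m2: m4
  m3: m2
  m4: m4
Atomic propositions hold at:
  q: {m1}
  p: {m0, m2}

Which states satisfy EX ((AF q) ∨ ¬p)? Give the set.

{m0, m1, m2, m4}

AF q: least fixpoint, start Z0 = {m1}, add states with every successor in Z. Z1 = {m0, m1}; fixed.
Sat(AF q) = {m0, m1}
Sat(¬p) = {m1, m3, m4}
Sat((AF q) ∨ ¬p) = {m0, m1, m3, m4}
Sat(EX ((AF q) ∨ ¬p)) = {s : some successor in {m0, m1, m3, m4}} = {m0, m1, m2, m4}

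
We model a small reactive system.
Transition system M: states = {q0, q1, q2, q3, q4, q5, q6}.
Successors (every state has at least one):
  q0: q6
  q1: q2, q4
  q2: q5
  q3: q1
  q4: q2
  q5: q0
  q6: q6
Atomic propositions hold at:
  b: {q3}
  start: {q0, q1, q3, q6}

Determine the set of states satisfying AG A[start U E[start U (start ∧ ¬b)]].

{q0, q6}

Sat(¬b) = {q0, q1, q2, q4, q5, q6}
Sat(start ∧ ¬b) = {q0, q1, q6}
E[start U (start ∧ ¬b)]: least fixpoint, start Z0 = Sat((start ∧ ¬b)) = {q0, q1, q6}, add states in Sat(start) with some successor in Z. Z1 = {q0, q1, q3, q6}; fixed.
Sat(E[start U (start ∧ ¬b)]) = {q0, q1, q3, q6}
A[start U E[start U (start ∧ ¬b)]]: least fixpoint, start Z0 = Sat(E[start U (start ∧ ¬b)]) = {q0, q1, q3, q6}, add states in Sat(start) with every successor in Z. Already a fixed point.
Sat(A[start U E[start U (start ∧ ¬b)]]) = {q0, q1, q3, q6}
AG A[start U E[start U (start ∧ ¬b)]]: greatest fixpoint, start Z0 = {q0, q1, q3, q6}, keep only states in Sat with every successor in Z. Z1 = {q0, q3, q6}; Z2 = {q0, q6}; fixed.
Sat(AG A[start U E[start U (start ∧ ¬b)]]) = {q0, q6}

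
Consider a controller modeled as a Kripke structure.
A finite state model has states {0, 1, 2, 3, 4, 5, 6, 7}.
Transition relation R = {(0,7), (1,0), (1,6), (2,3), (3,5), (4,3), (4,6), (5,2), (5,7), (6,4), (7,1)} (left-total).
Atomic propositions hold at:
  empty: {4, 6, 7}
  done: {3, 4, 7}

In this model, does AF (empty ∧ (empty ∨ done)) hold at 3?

Sat(empty ∨ done) = {3, 4, 6, 7}
Sat(empty ∧ (empty ∨ done)) = {4, 6, 7}
AF (empty ∧ (empty ∨ done)): least fixpoint, start Z0 = {4, 6, 7}, add states with every successor in Z. Z1 = {0, 4, 6, 7}; Z2 = {0, 1, 4, 6, 7}; fixed.
Sat(AF (empty ∧ (empty ∨ done))) = {0, 1, 4, 6, 7}
3 ∉ Sat(AF (empty ∧ (empty ∨ done))) = {0, 1, 4, 6, 7}, so the formula does not hold at 3.

No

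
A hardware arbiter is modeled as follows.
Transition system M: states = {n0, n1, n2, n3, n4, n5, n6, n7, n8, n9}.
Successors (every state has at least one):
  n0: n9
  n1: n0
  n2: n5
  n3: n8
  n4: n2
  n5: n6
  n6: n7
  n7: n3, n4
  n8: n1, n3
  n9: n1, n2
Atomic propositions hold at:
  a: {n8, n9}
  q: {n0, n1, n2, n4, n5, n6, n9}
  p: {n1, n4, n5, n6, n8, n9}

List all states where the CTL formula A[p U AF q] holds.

AF q: least fixpoint, start Z0 = {n0, n1, n2, n4, n5, n6, n9}, add states with every successor in Z. Already a fixed point.
Sat(AF q) = {n0, n1, n2, n4, n5, n6, n9}
A[p U AF q]: least fixpoint, start Z0 = Sat(AF q) = {n0, n1, n2, n4, n5, n6, n9}, add states in Sat(p) with every successor in Z. Already a fixed point.
Sat(A[p U AF q]) = {n0, n1, n2, n4, n5, n6, n9}

{n0, n1, n2, n4, n5, n6, n9}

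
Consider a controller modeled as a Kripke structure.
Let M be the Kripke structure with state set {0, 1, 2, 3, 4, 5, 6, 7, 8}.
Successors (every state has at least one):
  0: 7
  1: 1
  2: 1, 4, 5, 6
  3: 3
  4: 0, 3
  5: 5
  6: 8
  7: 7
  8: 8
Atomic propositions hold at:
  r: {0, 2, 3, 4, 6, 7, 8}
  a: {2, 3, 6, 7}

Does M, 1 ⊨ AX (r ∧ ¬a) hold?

Sat(¬a) = {0, 1, 4, 5, 8}
Sat(r ∧ ¬a) = {0, 4, 8}
Sat(AX (r ∧ ¬a)) = {s : every successor in {0, 4, 8}} = {6, 8}
1 ∉ Sat(AX (r ∧ ¬a)) = {6, 8}, so the formula does not hold at 1.

No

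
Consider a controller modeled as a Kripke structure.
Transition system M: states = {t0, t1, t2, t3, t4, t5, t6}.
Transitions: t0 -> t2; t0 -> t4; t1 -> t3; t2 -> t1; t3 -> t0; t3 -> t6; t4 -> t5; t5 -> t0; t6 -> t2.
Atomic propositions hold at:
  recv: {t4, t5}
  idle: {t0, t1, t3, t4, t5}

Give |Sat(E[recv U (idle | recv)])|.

5

Sat(idle | recv) = {t0, t1, t3, t4, t5}
E[recv U (idle | recv)]: least fixpoint, start Z0 = Sat((idle | recv)) = {t0, t1, t3, t4, t5}, add states in Sat(recv) with some successor in Z. Already a fixed point.
Sat(E[recv U (idle | recv)]) = {t0, t1, t3, t4, t5}
|Sat(E[recv U (idle | recv)])| = |{t0, t1, t3, t4, t5}| = 5.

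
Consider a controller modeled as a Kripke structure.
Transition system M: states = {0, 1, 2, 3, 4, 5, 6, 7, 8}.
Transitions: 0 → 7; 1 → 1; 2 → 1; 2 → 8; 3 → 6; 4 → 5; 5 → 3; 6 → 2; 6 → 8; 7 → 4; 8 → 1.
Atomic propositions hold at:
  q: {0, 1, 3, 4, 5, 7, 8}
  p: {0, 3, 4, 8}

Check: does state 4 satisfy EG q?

No

EG q: greatest fixpoint, start Z0 = {0, 1, 3, 4, 5, 7, 8}, keep only states in Sat with some successor in Z. Z1 = {0, 1, 4, 5, 7, 8}; Z2 = {0, 1, 4, 7, 8}; Z3 = {0, 1, 7, 8}; Z4 = {0, 1, 8}; Z5 = {1, 8}; fixed.
Sat(EG q) = {1, 8}
4 ∉ Sat(EG q) = {1, 8}, so the formula does not hold at 4.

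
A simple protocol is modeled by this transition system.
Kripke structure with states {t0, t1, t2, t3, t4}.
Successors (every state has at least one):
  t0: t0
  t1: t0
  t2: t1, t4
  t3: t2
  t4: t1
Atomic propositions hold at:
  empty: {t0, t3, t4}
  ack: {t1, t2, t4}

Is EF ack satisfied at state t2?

Yes

EF ack: least fixpoint, start Z0 = {t1, t2, t4}, add states with some successor in Z. Z1 = {t1, t2, t3, t4}; fixed.
Sat(EF ack) = {t1, t2, t3, t4}
t2 ∈ Sat(EF ack) = {t1, t2, t3, t4}, so the formula holds at t2.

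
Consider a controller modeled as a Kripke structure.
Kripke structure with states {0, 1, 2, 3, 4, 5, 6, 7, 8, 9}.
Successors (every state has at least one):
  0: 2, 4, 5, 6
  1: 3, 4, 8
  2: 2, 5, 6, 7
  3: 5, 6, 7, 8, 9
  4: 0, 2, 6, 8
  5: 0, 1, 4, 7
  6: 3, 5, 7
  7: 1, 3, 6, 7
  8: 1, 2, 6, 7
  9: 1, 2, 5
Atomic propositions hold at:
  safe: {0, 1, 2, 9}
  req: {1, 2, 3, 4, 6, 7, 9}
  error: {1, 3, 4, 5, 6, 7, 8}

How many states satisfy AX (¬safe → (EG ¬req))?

1

Sat(¬safe) = {3, 4, 5, 6, 7, 8}
Sat(¬req) = {0, 5, 8}
EG ¬req: greatest fixpoint, start Z0 = {0, 5, 8}, keep only states in Sat with some successor in Z. Z1 = {0, 5}; fixed.
Sat(EG ¬req) = {0, 5}
Sat(¬safe → (EG ¬req)) = {0, 1, 2, 5, 9}
Sat(AX (¬safe → (EG ¬req))) = {s : every successor in {0, 1, 2, 5, 9}} = {9}
|Sat(AX (¬safe → (EG ¬req)))| = |{9}| = 1.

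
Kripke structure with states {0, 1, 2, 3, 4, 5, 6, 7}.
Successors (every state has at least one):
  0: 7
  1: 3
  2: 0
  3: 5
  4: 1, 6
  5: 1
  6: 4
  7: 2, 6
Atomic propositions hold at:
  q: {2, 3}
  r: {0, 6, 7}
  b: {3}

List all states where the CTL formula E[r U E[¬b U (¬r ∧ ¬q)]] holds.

Sat(¬b) = {0, 1, 2, 4, 5, 6, 7}
Sat(¬r) = {1, 2, 3, 4, 5}
Sat(¬q) = {0, 1, 4, 5, 6, 7}
Sat(¬r ∧ ¬q) = {1, 4, 5}
E[¬b U (¬r ∧ ¬q)]: least fixpoint, start Z0 = Sat((¬r ∧ ¬q)) = {1, 4, 5}, add states in Sat(¬b) with some successor in Z. Z1 = {1, 4, 5, 6}; Z2 = {1, 4, 5, 6, 7}; Z3 = {0, 1, 4, 5, 6, 7}; Z4 = {0, 1, 2, 4, 5, 6, 7}; fixed.
Sat(E[¬b U (¬r ∧ ¬q)]) = {0, 1, 2, 4, 5, 6, 7}
E[r U E[¬b U (¬r ∧ ¬q)]]: least fixpoint, start Z0 = Sat(E[¬b U (¬r ∧ ¬q)]) = {0, 1, 2, 4, 5, 6, 7}, add states in Sat(r) with some successor in Z. Already a fixed point.
Sat(E[r U E[¬b U (¬r ∧ ¬q)]]) = {0, 1, 2, 4, 5, 6, 7}

{0, 1, 2, 4, 5, 6, 7}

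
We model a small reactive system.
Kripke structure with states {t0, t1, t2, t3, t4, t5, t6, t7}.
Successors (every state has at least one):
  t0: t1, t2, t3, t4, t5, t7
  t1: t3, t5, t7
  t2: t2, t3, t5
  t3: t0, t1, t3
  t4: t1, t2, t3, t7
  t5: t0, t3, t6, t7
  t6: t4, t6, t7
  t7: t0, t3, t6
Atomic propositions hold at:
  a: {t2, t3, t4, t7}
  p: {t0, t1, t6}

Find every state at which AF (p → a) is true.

{t0, t1, t2, t3, t4, t5, t7}

Sat(p → a) = {t2, t3, t4, t5, t7}
AF (p → a): least fixpoint, start Z0 = {t2, t3, t4, t5, t7}, add states with every successor in Z. Z1 = {t1, t2, t3, t4, t5, t7}; Z2 = {t0, t1, t2, t3, t4, t5, t7}; fixed.
Sat(AF (p → a)) = {t0, t1, t2, t3, t4, t5, t7}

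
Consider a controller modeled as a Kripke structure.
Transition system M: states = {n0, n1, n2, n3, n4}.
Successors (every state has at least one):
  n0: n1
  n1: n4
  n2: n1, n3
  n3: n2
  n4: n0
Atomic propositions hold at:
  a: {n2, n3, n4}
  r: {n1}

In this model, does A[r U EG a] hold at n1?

No

EG a: greatest fixpoint, start Z0 = {n2, n3, n4}, keep only states in Sat with some successor in Z. Z1 = {n2, n3}; fixed.
Sat(EG a) = {n2, n3}
A[r U EG a]: least fixpoint, start Z0 = Sat(EG a) = {n2, n3}, add states in Sat(r) with every successor in Z. Already a fixed point.
Sat(A[r U EG a]) = {n2, n3}
n1 ∉ Sat(A[r U EG a]) = {n2, n3}, so the formula does not hold at n1.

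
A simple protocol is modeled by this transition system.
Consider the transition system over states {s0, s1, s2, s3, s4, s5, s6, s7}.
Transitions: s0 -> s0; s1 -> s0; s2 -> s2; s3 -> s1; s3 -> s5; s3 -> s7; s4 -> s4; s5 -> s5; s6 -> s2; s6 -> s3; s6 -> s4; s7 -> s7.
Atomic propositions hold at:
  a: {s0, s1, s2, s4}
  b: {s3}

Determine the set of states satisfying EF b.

{s3, s6}

EF b: least fixpoint, start Z0 = {s3}, add states with some successor in Z. Z1 = {s3, s6}; fixed.
Sat(EF b) = {s3, s6}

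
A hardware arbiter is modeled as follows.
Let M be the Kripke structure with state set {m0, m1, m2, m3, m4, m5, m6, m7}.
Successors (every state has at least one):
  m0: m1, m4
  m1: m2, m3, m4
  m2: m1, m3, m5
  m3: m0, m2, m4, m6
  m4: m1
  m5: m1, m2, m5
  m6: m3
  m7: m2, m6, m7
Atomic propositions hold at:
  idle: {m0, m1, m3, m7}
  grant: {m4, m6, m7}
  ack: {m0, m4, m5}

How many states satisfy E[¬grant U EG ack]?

5

Sat(¬grant) = {m0, m1, m2, m3, m5}
EG ack: greatest fixpoint, start Z0 = {m0, m4, m5}, keep only states in Sat with some successor in Z. Z1 = {m0, m5}; Z2 = {m5}; fixed.
Sat(EG ack) = {m5}
E[¬grant U EG ack]: least fixpoint, start Z0 = Sat(EG ack) = {m5}, add states in Sat(¬grant) with some successor in Z. Z1 = {m2, m5}; Z2 = {m1, m2, m3, m5}; Z3 = {m0, m1, m2, m3, m5}; fixed.
Sat(E[¬grant U EG ack]) = {m0, m1, m2, m3, m5}
|Sat(E[¬grant U EG ack])| = |{m0, m1, m2, m3, m5}| = 5.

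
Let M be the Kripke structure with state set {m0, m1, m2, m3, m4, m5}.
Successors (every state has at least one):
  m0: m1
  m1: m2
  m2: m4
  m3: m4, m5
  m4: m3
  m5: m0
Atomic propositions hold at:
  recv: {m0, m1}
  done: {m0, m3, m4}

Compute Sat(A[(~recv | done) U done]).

{m0, m2, m3, m4, m5}

Sat(~recv) = {m2, m3, m4, m5}
Sat(~recv | done) = {m0, m2, m3, m4, m5}
A[(~recv | done) U done]: least fixpoint, start Z0 = Sat(done) = {m0, m3, m4}, add states in Sat(~recv | done) with every successor in Z. Z1 = {m0, m2, m3, m4, m5}; fixed.
Sat(A[(~recv | done) U done]) = {m0, m2, m3, m4, m5}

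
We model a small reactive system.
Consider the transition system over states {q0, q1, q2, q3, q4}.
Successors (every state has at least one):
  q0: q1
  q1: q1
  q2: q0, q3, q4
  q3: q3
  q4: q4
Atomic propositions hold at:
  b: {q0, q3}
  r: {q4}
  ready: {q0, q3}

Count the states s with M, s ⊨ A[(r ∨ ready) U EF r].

Sat(r ∨ ready) = {q0, q3, q4}
EF r: least fixpoint, start Z0 = {q4}, add states with some successor in Z. Z1 = {q2, q4}; fixed.
Sat(EF r) = {q2, q4}
A[(r ∨ ready) U EF r]: least fixpoint, start Z0 = Sat(EF r) = {q2, q4}, add states in Sat(r ∨ ready) with every successor in Z. Already a fixed point.
Sat(A[(r ∨ ready) U EF r]) = {q2, q4}
|Sat(A[(r ∨ ready) U EF r])| = |{q2, q4}| = 2.

2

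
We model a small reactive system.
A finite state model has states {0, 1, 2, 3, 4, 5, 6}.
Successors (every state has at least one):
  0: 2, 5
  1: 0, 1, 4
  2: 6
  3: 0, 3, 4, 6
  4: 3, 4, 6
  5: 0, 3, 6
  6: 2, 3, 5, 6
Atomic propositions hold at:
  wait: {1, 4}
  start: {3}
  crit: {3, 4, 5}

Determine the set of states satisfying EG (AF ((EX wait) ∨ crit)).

{1, 3, 4, 5}

Sat(EX wait) = {s : some successor in {1, 4}} = {1, 3, 4}
Sat((EX wait) ∨ crit) = {1, 3, 4, 5}
AF ((EX wait) ∨ crit): least fixpoint, start Z0 = {1, 3, 4, 5}, add states with every successor in Z. Already a fixed point.
Sat(AF ((EX wait) ∨ crit)) = {1, 3, 4, 5}
EG (AF ((EX wait) ∨ crit)): greatest fixpoint, start Z0 = {1, 3, 4, 5}, keep only states in Sat with some successor in Z. Already a fixed point.
Sat(EG (AF ((EX wait) ∨ crit))) = {1, 3, 4, 5}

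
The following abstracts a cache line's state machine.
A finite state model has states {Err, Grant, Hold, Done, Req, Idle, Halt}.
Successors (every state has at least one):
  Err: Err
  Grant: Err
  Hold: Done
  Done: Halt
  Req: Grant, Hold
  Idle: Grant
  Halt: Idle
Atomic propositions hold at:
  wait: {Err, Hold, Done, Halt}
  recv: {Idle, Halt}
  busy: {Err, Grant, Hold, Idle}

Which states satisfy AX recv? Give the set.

{Done, Halt}

Sat(AX recv) = {s : every successor in {Idle, Halt}} = {Done, Halt}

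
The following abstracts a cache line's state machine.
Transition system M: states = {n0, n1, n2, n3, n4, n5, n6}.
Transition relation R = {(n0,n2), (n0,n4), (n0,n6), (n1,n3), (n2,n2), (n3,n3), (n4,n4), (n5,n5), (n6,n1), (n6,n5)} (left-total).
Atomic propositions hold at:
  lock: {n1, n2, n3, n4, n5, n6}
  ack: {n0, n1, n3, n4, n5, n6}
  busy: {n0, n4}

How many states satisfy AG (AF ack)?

AF ack: least fixpoint, start Z0 = {n0, n1, n3, n4, n5, n6}, add states with every successor in Z. Already a fixed point.
Sat(AF ack) = {n0, n1, n3, n4, n5, n6}
AG (AF ack): greatest fixpoint, start Z0 = {n0, n1, n3, n4, n5, n6}, keep only states in Sat with every successor in Z. Z1 = {n1, n3, n4, n5, n6}; fixed.
Sat(AG (AF ack)) = {n1, n3, n4, n5, n6}
|Sat(AG (AF ack))| = |{n1, n3, n4, n5, n6}| = 5.

5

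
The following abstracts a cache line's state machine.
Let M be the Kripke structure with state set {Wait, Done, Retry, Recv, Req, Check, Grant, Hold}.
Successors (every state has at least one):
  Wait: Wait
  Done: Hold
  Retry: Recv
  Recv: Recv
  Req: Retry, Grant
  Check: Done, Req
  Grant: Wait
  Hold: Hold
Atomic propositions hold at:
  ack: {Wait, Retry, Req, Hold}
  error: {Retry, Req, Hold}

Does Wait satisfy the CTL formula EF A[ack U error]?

A[ack U error]: least fixpoint, start Z0 = Sat(error) = {Retry, Req, Hold}, add states in Sat(ack) with every successor in Z. Already a fixed point.
Sat(A[ack U error]) = {Retry, Req, Hold}
EF A[ack U error]: least fixpoint, start Z0 = {Retry, Req, Hold}, add states with some successor in Z. Z1 = {Done, Retry, Req, Check, Hold}; fixed.
Sat(EF A[ack U error]) = {Done, Retry, Req, Check, Hold}
Wait ∉ Sat(EF A[ack U error]) = {Done, Retry, Req, Check, Hold}, so the formula does not hold at Wait.

No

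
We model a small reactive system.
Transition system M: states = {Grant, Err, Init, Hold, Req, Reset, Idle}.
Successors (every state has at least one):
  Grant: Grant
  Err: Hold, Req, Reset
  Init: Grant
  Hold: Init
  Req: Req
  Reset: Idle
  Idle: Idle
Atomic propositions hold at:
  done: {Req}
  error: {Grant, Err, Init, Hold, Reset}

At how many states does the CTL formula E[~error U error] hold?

5

Sat(~error) = {Req, Idle}
E[~error U error]: least fixpoint, start Z0 = Sat(error) = {Grant, Err, Init, Hold, Reset}, add states in Sat(~error) with some successor in Z. Already a fixed point.
Sat(E[~error U error]) = {Grant, Err, Init, Hold, Reset}
|Sat(E[~error U error])| = |{Grant, Err, Init, Hold, Reset}| = 5.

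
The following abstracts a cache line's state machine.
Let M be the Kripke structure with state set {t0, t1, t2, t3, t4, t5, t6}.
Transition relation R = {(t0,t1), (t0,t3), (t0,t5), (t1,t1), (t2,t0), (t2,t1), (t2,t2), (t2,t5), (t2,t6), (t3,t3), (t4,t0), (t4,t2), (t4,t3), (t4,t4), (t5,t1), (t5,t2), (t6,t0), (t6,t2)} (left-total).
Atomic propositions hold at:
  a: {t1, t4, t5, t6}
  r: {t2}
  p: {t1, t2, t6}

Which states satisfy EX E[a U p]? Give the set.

{t0, t1, t2, t4, t5, t6}

E[a U p]: least fixpoint, start Z0 = Sat(p) = {t1, t2, t6}, add states in Sat(a) with some successor in Z. Z1 = {t1, t2, t4, t5, t6}; fixed.
Sat(E[a U p]) = {t1, t2, t4, t5, t6}
Sat(EX E[a U p]) = {s : some successor in {t1, t2, t4, t5, t6}} = {t0, t1, t2, t4, t5, t6}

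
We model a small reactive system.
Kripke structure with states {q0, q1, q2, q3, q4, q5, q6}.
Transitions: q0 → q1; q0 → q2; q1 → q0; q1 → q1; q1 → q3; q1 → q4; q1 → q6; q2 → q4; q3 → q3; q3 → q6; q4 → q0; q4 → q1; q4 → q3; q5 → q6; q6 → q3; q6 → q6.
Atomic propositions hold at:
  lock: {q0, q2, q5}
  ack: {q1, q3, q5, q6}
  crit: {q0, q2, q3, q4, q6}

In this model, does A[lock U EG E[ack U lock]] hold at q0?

E[ack U lock]: least fixpoint, start Z0 = Sat(lock) = {q0, q2, q5}, add states in Sat(ack) with some successor in Z. Z1 = {q0, q1, q2, q5}; fixed.
Sat(E[ack U lock]) = {q0, q1, q2, q5}
EG E[ack U lock]: greatest fixpoint, start Z0 = {q0, q1, q2, q5}, keep only states in Sat with some successor in Z. Z1 = {q0, q1}; fixed.
Sat(EG E[ack U lock]) = {q0, q1}
A[lock U EG E[ack U lock]]: least fixpoint, start Z0 = Sat(EG E[ack U lock]) = {q0, q1}, add states in Sat(lock) with every successor in Z. Already a fixed point.
Sat(A[lock U EG E[ack U lock]]) = {q0, q1}
q0 ∈ Sat(A[lock U EG E[ack U lock]]) = {q0, q1}, so the formula holds at q0.

Yes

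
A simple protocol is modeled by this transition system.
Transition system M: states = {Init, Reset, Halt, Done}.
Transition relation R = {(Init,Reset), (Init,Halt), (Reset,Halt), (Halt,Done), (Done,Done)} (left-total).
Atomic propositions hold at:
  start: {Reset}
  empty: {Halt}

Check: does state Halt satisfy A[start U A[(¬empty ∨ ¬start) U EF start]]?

Sat(¬empty) = {Init, Reset, Done}
Sat(¬start) = {Init, Halt, Done}
Sat(¬empty ∨ ¬start) = {Init, Reset, Halt, Done}
EF start: least fixpoint, start Z0 = {Reset}, add states with some successor in Z. Z1 = {Init, Reset}; fixed.
Sat(EF start) = {Init, Reset}
A[(¬empty ∨ ¬start) U EF start]: least fixpoint, start Z0 = Sat(EF start) = {Init, Reset}, add states in Sat(¬empty ∨ ¬start) with every successor in Z. Already a fixed point.
Sat(A[(¬empty ∨ ¬start) U EF start]) = {Init, Reset}
A[start U A[(¬empty ∨ ¬start) U EF start]]: least fixpoint, start Z0 = Sat(A[(¬empty ∨ ¬start) U EF start]) = {Init, Reset}, add states in Sat(start) with every successor in Z. Already a fixed point.
Sat(A[start U A[(¬empty ∨ ¬start) U EF start]]) = {Init, Reset}
Halt ∉ Sat(A[start U A[(¬empty ∨ ¬start) U EF start]]) = {Init, Reset}, so the formula does not hold at Halt.

No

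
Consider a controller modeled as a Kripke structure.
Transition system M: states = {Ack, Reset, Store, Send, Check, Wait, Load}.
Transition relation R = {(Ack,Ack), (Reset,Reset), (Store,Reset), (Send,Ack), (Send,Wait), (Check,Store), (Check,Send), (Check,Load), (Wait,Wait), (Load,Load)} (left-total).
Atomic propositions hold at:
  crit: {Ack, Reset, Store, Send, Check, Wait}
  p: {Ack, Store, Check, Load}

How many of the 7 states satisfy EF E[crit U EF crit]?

EF crit: least fixpoint, start Z0 = {Ack, Reset, Store, Send, Check, Wait}, add states with some successor in Z. Already a fixed point.
Sat(EF crit) = {Ack, Reset, Store, Send, Check, Wait}
E[crit U EF crit]: least fixpoint, start Z0 = Sat(EF crit) = {Ack, Reset, Store, Send, Check, Wait}, add states in Sat(crit) with some successor in Z. Already a fixed point.
Sat(E[crit U EF crit]) = {Ack, Reset, Store, Send, Check, Wait}
EF E[crit U EF crit]: least fixpoint, start Z0 = {Ack, Reset, Store, Send, Check, Wait}, add states with some successor in Z. Already a fixed point.
Sat(EF E[crit U EF crit]) = {Ack, Reset, Store, Send, Check, Wait}
|Sat(EF E[crit U EF crit])| = |{Ack, Reset, Store, Send, Check, Wait}| = 6.

6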